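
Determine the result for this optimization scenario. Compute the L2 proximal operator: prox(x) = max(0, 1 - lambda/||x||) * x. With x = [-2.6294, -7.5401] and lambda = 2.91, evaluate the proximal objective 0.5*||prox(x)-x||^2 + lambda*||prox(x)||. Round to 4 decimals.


Step 1: Compute ||x||.
||x|| = 7.9854
Step 2: Compute scaling factor.
scale = max(0, 1 - 2.91/7.9854) = 0.6356
Step 3: prox(x) = [-1.6712, -4.7924]
||prox(x)|| = 5.0754
Step 4: Proximal objective.
0.5*||prox-x||^2 = 4.2341
lambda*||prox|| = 14.7694
Total = 19.0035


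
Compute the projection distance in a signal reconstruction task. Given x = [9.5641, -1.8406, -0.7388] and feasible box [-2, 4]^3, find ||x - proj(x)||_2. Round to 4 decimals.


Project each component onto [-2, 4].
clip(9.5641) = 4.0, clip(-1.8406) = -1.8406, clip(-0.7388) = -0.7388
Projection = [4.0, -1.8406, -0.7388]
Squared diffs: [30.9592, 0.0, 0.0]
Distance = sqrt(30.9592) = 5.5641


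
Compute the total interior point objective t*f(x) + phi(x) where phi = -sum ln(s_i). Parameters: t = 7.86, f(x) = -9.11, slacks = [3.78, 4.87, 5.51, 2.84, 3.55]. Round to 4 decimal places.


Step 1: Compute log-barrier.
ln values: [1.3297, 1.5831, 1.7066, 1.0438, 1.2669]
phi = -(1.3297 + 1.5831 + 1.7066 + 1.0438 + 1.2669) = -6.9301
Step 2: Compute augmented objective.
t*f(x) = 7.86*-9.11 = -71.6046
Total = -71.6046 - 6.9301 = -78.5347


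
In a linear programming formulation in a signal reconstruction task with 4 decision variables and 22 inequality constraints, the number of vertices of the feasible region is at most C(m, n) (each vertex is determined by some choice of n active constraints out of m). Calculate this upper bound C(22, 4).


Each vertex corresponds to some choice of n active constraints out of m, so the number of vertices is at most C(m, n) = m! / (n!(m-n)!).
m = 22, n = 4
Numerator: 22 * 21 * 20 * 19
Denominator: 4! = 24
C(22, 4) = 7315


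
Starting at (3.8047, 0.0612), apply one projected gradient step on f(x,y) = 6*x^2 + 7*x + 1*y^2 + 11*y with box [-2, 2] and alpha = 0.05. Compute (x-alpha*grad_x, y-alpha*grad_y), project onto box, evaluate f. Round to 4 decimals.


Step 1: Compute gradient at (3.8047, 0.0612).
grad_x = 2*6*3.8047 + 7 = 52.6564
grad_y = 2*1*0.0612 + 11 = 11.1224
Step 2: Gradient step.
x_raw = 3.8047 - 0.05*52.6564 = 1.1719
y_raw = 0.0612 - 0.05*11.1224 = -0.4949
Step 3: Project onto [-2, 2].
x_proj = clip(1.1719) = 1.1719
y_proj = clip(-0.4949) = -0.4949
Step 4: Evaluate f.
f(1.1719, -0.4949) = 11.2438


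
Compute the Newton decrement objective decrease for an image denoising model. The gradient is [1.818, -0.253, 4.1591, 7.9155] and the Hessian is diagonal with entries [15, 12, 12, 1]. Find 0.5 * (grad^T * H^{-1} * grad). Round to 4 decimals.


Step 1: H is diagonal, so H^(-1) * g = [0.1212, -0.0211, 0.3466, 7.9155].
Step 2: g^T H^(-1) g = sum_i g_i^2 / H_ii
  = (1.818)^2/15 + (-0.253)^2/12 + (4.1591)^2/12 + (7.9155)^2/1
  = 0.2203 + 0.0053 + 1.4415 + 62.6551 = 64.3223
Step 3: Objective decrease = 0.5 * g^T H^(-1) g = 32.1612


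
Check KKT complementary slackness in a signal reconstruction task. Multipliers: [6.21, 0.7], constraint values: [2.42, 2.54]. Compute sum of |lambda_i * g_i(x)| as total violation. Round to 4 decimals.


KKT complementary slackness check:
lambda_1 * g_1 = 6.21 * 2.42 = 15.0282
lambda_2 * g_2 = 0.7 * 2.54 = 1.778
Total violation = 15.0282 + 1.778 = 16.8062


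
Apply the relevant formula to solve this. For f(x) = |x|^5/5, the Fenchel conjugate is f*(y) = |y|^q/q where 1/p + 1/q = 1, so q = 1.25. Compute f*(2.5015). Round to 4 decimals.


The conjugate exponent q satisfies 1/p + 1/q = 1.
p = 5, so q = 5/(5 - 1) = 1.25
|y|^q = 2.5015^1.25 = 3.1459
f*(2.5015) = 3.1459 / 1.25 = 2.5168


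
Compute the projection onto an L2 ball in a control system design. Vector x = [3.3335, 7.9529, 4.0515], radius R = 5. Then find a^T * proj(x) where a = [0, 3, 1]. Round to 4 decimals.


Step 1: Compute ||x|| (intermediates to 6 decimals).
||x|| = sqrt(3.3335^2 + 7.9529^2 + 4.0515^2) = 9.527617
Step 2: Project.
Since ||x|| > R, scale = R/||x|| = 5/9.527617 = 0.52479, proj(x) = scale * x
proj(x) = [1.749387, 4.173602, 2.126187]
Step 3: Dot product.
a^T * proj(x) = 0*1.749387 + 3*4.173602 + 1*2.126187 = 14.647


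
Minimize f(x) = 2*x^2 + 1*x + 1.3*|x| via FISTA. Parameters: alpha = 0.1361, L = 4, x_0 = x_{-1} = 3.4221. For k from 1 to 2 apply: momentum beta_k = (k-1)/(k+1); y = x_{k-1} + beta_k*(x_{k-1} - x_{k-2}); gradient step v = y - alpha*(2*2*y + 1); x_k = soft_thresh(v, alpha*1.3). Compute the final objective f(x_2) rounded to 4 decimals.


FISTA on f(x) = 2*x^2 + 1*x + 1.3*|x|
L = 4, alpha = 0.1361
Iteration 1: beta = 0.0, y = 3.4221 + 0.0*(3.4221 - 3.4221) = 3.4221
  grad(y) = 14.6884, v = y - alpha*grad = 1.423
  prox(v) = soft_thresh(1.423, 0.1769) = 1.2461
Iteration 2: beta = 0.3333, y = 1.2461 + 0.3333*(1.2461 - 3.4221) = 0.5207
  grad(y) = 3.083, v = y - alpha*grad = 0.1011
  prox(v) = soft_thresh(0.1011, 0.1769) = 0.0
f(x_2) = 2*0.0^2 + 1*0.0 + 1.3*|0.0| = 0.0


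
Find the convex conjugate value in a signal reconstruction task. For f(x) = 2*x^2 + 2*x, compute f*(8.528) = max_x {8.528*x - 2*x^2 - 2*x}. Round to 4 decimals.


f*(y) = sup_x {y*x - a*x^2 - b*x} = sup_x {(y-b)*x - a*x^2}
FOC: (y - b) - 2a*x = 0 => x* = (y - b)/(2a)
x* = (8.528 - 2)/(2*2) = 1.632
f*(8.528) = (y-b)^2/(4a) = (8.528 - 2)^2/(4*2)
= 42.6148/8 = 5.3268


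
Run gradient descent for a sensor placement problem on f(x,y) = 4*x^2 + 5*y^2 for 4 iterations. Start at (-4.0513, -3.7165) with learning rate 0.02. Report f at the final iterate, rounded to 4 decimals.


Gradient descent on f(x,y) = 4*x^2 + 5*y^2.
Starting point: (-4.0513, -3.7165), alpha = 0.02
Step 1: grad_x = 2*4*-4.0513 = -32.4104, grad_y = 2*5*-3.7165 = -37.165
  x_1 = -4.0513 - 0.02*-32.4104 = -3.4031
  y_1 = -3.7165 - 0.02*-37.165 = -2.9732
Step 2: grad_x = 2*4*-3.4031 = -27.2247, grad_y = 2*5*-2.9732 = -29.732
  x_2 = -3.4031 - 0.02*-27.2247 = -2.8586
  y_2 = -2.9732 - 0.02*-29.732 = -2.3786
Step 3: grad_x = 2*4*-2.8586 = -22.8688, grad_y = 2*5*-2.3786 = -23.7856
  x_3 = -2.8586 - 0.02*-22.8688 = -2.4012
  y_3 = -2.3786 - 0.02*-23.7856 = -1.9028
Step 4: grad_x = 2*4*-2.4012 = -19.2098, grad_y = 2*5*-1.9028 = -19.0285
  x_4 = -2.4012 - 0.02*-19.2098 = -2.017
  y_4 = -1.9028 - 0.02*-19.0285 = -1.5223
f(-2.017, -1.5223) = 4*(-2.017)^2 + 5*(-1.5223)^2 = 27.8602


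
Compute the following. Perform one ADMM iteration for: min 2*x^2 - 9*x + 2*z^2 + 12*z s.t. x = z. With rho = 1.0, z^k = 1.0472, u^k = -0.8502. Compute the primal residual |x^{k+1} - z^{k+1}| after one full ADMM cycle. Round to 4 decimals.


ADMM iteration with rho = 1.0, z^k = 1.0472, u^k = -0.8502
Step 1: x-update.
Minimize 2*x^2 - 9*x + (1.0/2)*(x - 1.0472 - 0.8502)^2
FOC: (2*2 + 1.0)*x = 9 + 1.0*(1.0472 + 0.8502)
x^{k+1} = 2.1795
Step 2: z-update.
Minimize 2*z^2 + 12*z + (1.0/2)*(2.1795 - z - 0.8502)^2
FOC: (2*2 + 1.0)*z = -12 + 1.0*(2.1795 - 0.8502)
z^{k+1} = -2.1341
Step 3: u-update.
u^{k+1} = -0.8502 + 2.1795 + 2.1341 = 3.4634
Step 4: Primal residual = |2.1795 + 2.1341| = 4.3136


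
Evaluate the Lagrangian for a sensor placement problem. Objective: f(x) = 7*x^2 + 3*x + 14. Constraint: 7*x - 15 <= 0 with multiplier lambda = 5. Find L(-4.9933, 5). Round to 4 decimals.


Step 1: Evaluate f(x).
f(-4.9933) = 7*(-4.9933)^2 + 3*(-4.9933) + 14 = 173.5514
Step 2: Evaluate g(x).
g(-4.9933) = 7*-4.9933 - 15 = -49.9531
Step 3: Compute Lagrangian.
L = 173.5514 + 5*-49.9531 = -76.2141


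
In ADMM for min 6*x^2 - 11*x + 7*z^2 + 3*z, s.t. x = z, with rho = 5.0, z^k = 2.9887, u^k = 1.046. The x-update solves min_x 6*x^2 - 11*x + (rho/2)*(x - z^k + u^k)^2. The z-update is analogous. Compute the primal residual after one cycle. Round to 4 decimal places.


ADMM iteration with rho = 5.0, z^k = 2.9887, u^k = 1.046
Step 1: x-update.
Minimize 6*x^2 - 11*x + (5.0/2)*(x - 2.9887 + 1.046)^2
FOC: (2*6 + 5.0)*x = 11 + 5.0*(2.9887 - 1.046)
x^{k+1} = 1.2184
Step 2: z-update.
Minimize 7*z^2 + 3*z + (5.0/2)*(1.2184 - z + 1.046)^2
FOC: (2*7 + 5.0)*z = -3 + 5.0*(1.2184 + 1.046)
z^{k+1} = 0.438
Step 3: u-update.
u^{k+1} = 1.046 + 1.2184 - 0.438 = 1.8264
Step 4: Primal residual = |1.2184 - 0.438| = 0.7804


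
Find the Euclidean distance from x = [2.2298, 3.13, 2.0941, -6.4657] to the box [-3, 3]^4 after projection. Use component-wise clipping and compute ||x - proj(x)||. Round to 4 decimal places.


Project each component onto [-3, 3].
clip(2.2298) = 2.2298, clip(3.13) = 3.0, clip(2.0941) = 2.0941, clip(-6.4657) = -3.0
Projection = [2.2298, 3.0, 2.0941, -3.0]
Squared diffs: [0.0, 0.0169, 0.0, 12.0111]
Distance = sqrt(12.028) = 3.4681


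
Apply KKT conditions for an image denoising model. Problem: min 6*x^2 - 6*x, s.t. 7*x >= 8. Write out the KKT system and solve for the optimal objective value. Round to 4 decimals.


Step 1: Try lambda = 0 (constraint inactive).
x_unc = 6/(2*6) = 0.5
Check: 7*0.5 = 3.5 < 8 -- violated!
Step 2: Constraint must be active: 7*x = 8
x* = 8/7 = 1.1429 (rounded; the exact value 8/7 is used below)
lambda = (2*6*(8/7) - 6)/7 = 1.102
Step 3: Compute optimal value.
f(x*) = 6*(8/7)^2 - 6*(8/7) = 0.9796


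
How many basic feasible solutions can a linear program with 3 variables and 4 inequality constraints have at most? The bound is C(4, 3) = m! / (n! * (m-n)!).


Each vertex corresponds to some choice of n active constraints out of m, so the number of vertices is at most C(m, n) = m! / (n!(m-n)!).
m = 4, n = 3
Numerator: 4 * 3 * 2
Denominator: 3! = 6
C(4, 3) = 4


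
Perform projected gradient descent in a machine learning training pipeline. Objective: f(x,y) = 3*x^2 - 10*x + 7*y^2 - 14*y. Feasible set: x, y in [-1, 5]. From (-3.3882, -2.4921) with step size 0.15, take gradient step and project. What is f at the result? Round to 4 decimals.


Step 1: Compute gradient at (-3.3882, -2.4921).
grad_x = 2*3*-3.3882 - 10 = -30.3292
grad_y = 2*7*-2.4921 - 14 = -48.8894
Step 2: Gradient step.
x_raw = -3.3882 - 0.15*-30.3292 = 1.1612
y_raw = -2.4921 - 0.15*-48.8894 = 4.8413
Step 3: Project onto [-1, 5].
x_proj = clip(1.1612) = 1.1612
y_proj = clip(4.8413) = 4.8413
Step 4: Evaluate f.
f(1.1612, 4.8413) = 88.7229


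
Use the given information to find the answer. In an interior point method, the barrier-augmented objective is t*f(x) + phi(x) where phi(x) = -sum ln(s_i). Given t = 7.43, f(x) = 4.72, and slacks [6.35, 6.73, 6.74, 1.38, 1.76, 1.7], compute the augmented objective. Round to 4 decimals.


Step 1: Compute log-barrier.
ln values: [1.8485, 1.9066, 1.9081, 0.3221, 0.5653, 0.5306]
phi = -(1.8485 + 1.9066 + 1.9081 + 0.3221 + 0.5653 + 0.5306) = -7.0811
Step 2: Compute augmented objective.
t*f(x) = 7.43*4.72 = 35.0696
Total = 35.0696 - 7.0811 = 27.9885


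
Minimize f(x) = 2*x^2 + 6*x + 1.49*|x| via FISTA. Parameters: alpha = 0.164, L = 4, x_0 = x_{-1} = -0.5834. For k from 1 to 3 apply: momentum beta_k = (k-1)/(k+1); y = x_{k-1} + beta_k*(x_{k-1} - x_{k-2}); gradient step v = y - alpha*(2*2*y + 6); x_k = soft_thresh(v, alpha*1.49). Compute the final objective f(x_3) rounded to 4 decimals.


FISTA on f(x) = 2*x^2 + 6*x + 1.49*|x|
L = 4, alpha = 0.164
Iteration 1: beta = 0.0, y = -0.5834 + 0.0*(-0.5834 + 0.5834) = -0.5834
  grad(y) = 3.6664, v = y - alpha*grad = -1.1847
  prox(v) = soft_thresh(-1.1847, 0.2444) = -0.9403
Iteration 2: beta = 0.3333, y = -0.9403 + 0.3333*(-0.9403 + 0.5834) = -1.0593
  grad(y) = 1.7628, v = y - alpha*grad = -1.3484
  prox(v) = soft_thresh(-1.3484, 0.2444) = -1.104
Iteration 3: beta = 0.5, y = -1.104 + 0.5*(-1.104 + 0.9403) = -1.1859
  grad(y) = 1.2564, v = y - alpha*grad = -1.3919
  prox(v) = soft_thresh(-1.3919, 0.2444) = -1.1476
f(x_3) = 2*(-1.1476)^2 + 6*(-1.1476) + 1.49*|-1.1476| = -2.5417


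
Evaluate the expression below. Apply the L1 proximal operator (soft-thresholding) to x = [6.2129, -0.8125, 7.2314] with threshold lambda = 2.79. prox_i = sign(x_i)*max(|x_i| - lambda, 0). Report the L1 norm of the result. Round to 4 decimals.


Soft-thresholding with lambda = 2.79:
prox(6.2129) = sign(6.2129)*max(|6.2129| - 2.79, 0) = 3.4229
prox(-0.8125) = sign(-0.8125)*max(|-0.8125| - 2.79, 0) = 0.0
prox(7.2314) = sign(7.2314)*max(|7.2314| - 2.79, 0) = 4.4414
prox(x) = [3.4229, 0.0, 4.4414]
||prox(x)||_1 = 3.4229 + 0.0 + 4.4414 = 7.8643


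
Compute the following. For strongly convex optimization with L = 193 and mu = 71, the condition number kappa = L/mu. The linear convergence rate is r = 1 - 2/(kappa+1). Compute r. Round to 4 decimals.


Step 1: Compute the condition number.
kappa = L/mu = 193/71 = 2.7183
Step 2: Compute the convergence rate.
r = 1 - 2/(kappa + 1) = 1 - 2*mu/(L + mu) = (L - mu)/(L + mu) = 122/264 = 0.4621


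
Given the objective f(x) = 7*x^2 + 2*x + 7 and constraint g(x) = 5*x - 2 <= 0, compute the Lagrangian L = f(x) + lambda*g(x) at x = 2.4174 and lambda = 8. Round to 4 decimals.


Step 1: Evaluate f(x).
f(2.4174) = 7*2.4174^2 + 2*2.4174 + 7 = 52.7416
Step 2: Evaluate g(x).
g(2.4174) = 5*2.4174 - 2 = 10.087
Step 3: Compute Lagrangian.
L = 52.7416 + 8*10.087 = 133.4376


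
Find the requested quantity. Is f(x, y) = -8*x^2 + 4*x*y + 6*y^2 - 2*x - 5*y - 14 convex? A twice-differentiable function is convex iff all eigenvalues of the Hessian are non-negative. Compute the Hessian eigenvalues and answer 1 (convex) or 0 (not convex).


The Hessian of f(x,y) = -8*x^2 + 4*x*y + 6*y^2 - 2*x - 5*y - 14 is:
H = [[-16, 4], [4, 12]]
Trace = -16 + 12 = -4
Determinant = -16*12 - (4)^2 = -208
Discriminant = (-4)^2 - 4*-208 = 848.0
Eigenvalues: lambda_1 = -16.5602, lambda_2 = 12.5602
The function is not convex.

0


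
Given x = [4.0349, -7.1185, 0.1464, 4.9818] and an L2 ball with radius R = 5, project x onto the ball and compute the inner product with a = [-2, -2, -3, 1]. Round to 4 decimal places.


Step 1: Compute ||x|| (intermediates to 6 decimals).
||x|| = sqrt(4.0349^2 + (-7.1185)^2 + 0.1464^2 + 4.9818^2) = 9.580878
Step 2: Project.
Since ||x|| > R, scale = R/||x|| = 5/9.580878 = 0.521873, proj(x) = scale * x
proj(x) = [2.105705, -3.714953, 0.076402, 2.599867]
Step 3: Dot product.
a^T * proj(x) = -2*2.105705 - 2*(-3.714953) - 3*0.076402 + 1*2.599867 = 5.5892


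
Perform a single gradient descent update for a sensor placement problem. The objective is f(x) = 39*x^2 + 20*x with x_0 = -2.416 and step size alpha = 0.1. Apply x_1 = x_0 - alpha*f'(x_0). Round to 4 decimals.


We compute the gradient at x_0 and apply the update.
f'(x) = 78*x + 20
f'(-2.416) = 78*-2.416 + 20 = -168.448
x_1 = -2.416 - 0.1*-168.448 = 14.4288


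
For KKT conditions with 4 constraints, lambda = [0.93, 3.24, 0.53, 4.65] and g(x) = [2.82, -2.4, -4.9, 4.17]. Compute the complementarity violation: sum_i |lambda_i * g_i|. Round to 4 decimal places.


KKT complementary slackness check:
lambda_1 * g_1 = 0.93 * 2.82 = 2.6226
lambda_2 * g_2 = 3.24 * -2.4 = -7.776
lambda_3 * g_3 = 0.53 * -4.9 = -2.597
lambda_4 * g_4 = 4.65 * 4.17 = 19.3905
Total violation = 2.6226 + 7.776 + 2.597 + 19.3905 = 32.3861


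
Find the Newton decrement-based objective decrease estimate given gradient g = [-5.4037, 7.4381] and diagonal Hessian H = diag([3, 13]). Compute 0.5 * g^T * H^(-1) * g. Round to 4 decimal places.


Step 1: H is diagonal, so H^(-1) * g = [-1.8012, 0.5722].
Step 2: g^T H^(-1) g = sum_i g_i^2 / H_ii
  = (-5.4037)^2/3 + (7.4381)^2/13
  = 9.7333 + 4.2558 = 13.9891
Step 3: Objective decrease = 0.5 * g^T H^(-1) g = 6.9946


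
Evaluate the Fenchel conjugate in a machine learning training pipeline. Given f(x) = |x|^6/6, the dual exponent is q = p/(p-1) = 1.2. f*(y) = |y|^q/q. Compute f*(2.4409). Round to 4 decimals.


The conjugate exponent q satisfies 1/p + 1/q = 1.
p = 6, so q = 6/(6 - 1) = 1.2
|y|^q = 2.4409^1.2 = 2.9178
f*(2.4409) = 2.9178 / 1.2 = 2.4315


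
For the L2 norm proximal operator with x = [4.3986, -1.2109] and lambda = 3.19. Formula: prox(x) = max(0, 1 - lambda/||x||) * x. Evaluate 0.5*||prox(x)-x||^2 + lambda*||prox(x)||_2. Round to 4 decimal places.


Step 1: Compute ||x||.
||x|| = 4.5622
Step 2: Compute scaling factor.
scale = max(0, 1 - 3.19/4.5622) = 0.3008
Step 3: prox(x) = [1.323, -0.3642]
||prox(x)|| = 1.3722
Step 4: Proximal objective.
0.5*||prox-x||^2 = 5.0881
lambda*||prox|| = 4.3773
Total = 9.4655


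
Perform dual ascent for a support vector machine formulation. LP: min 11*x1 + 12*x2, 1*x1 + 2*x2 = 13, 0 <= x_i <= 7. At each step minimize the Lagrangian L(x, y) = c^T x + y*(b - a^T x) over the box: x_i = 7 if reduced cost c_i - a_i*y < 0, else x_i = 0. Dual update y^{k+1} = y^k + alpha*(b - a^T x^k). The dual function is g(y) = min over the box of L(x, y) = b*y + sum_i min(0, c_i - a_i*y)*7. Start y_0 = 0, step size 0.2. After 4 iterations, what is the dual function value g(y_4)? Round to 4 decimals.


Dual ascent for LP: min 11*x1 + 12*x2, 1*x1 + 2*x2 = 13, 0 <= x_i <= 7
Step 1: y^k = 0.0, reduced costs: (11.0, 12.0)
  x^k = (0.0, 0.0), subgradient = b - a^T x = 13.0
  y^{k+1} = 0.0 + 0.2*13.0 = 2.6
Step 2: y^k = 2.6, reduced costs: (8.4, 6.8)
  x^k = (0.0, 0.0), subgradient = b - a^T x = 13.0
  y^{k+1} = 2.6 + 0.2*13.0 = 5.2
Step 3: y^k = 5.2, reduced costs: (5.8, 1.6)
  x^k = (0.0, 0.0), subgradient = b - a^T x = 13.0
  y^{k+1} = 5.2 + 0.2*13.0 = 7.8
Step 4: y^k = 7.8, reduced costs: (3.2, -3.6)
  x^k = (0.0, 7.0), subgradient = b - a^T x = -1.0
  y^{k+1} = 7.8 + 0.2*-1.0 = 7.6
Dual objective at y_4 = 7.6: reduced costs (3.4, -3.2), box minimizer x = (0.0, 7.0)
g(y_4) = b*y + (c1 - a1*y)*x1 + (c2 - a2*y)*x2 = 13*7.6 + 3.4*0.0 + (-3.2)*7.0 = 98.8 + 0.0 - 22.4 = 76.4


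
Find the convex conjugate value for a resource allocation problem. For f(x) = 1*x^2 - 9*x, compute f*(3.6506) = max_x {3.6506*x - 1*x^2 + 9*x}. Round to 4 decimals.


f*(y) = sup_x {y*x - a*x^2 - b*x} = sup_x {(y-b)*x - a*x^2}
FOC: (y - b) - 2a*x = 0 => x* = (y - b)/(2a)
x* = (3.6506 + 9)/(2*1) = 6.3253
f*(3.6506) = (y-b)^2/(4a) = (3.6506 + 9)^2/(4*1)
= 160.0377/4 = 40.0094


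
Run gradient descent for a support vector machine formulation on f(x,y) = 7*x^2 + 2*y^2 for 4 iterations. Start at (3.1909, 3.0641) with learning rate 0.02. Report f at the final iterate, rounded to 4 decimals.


Gradient descent on f(x,y) = 7*x^2 + 2*y^2.
Starting point: (3.1909, 3.0641), alpha = 0.02
Step 1: grad_x = 2*7*3.1909 = 44.6726, grad_y = 2*2*3.0641 = 12.2564
  x_1 = 3.1909 - 0.02*44.6726 = 2.2974
  y_1 = 3.0641 - 0.02*12.2564 = 2.819
Step 2: grad_x = 2*7*2.2974 = 32.1643, grad_y = 2*2*2.819 = 11.2759
  x_2 = 2.2974 - 0.02*32.1643 = 1.6542
  y_2 = 2.819 - 0.02*11.2759 = 2.5935
Step 3: grad_x = 2*7*1.6542 = 23.1583, grad_y = 2*2*2.5935 = 10.3738
  x_3 = 1.6542 - 0.02*23.1583 = 1.191
  y_3 = 2.5935 - 0.02*10.3738 = 2.386
Step 4: grad_x = 2*7*1.191 = 16.674, grad_y = 2*2*2.386 = 9.5439
  x_4 = 1.191 - 0.02*16.674 = 0.8575
  y_4 = 2.386 - 0.02*9.5439 = 2.1951
f(0.8575, 2.1951) = 7*0.8575^2 + 2*2.1951^2 = 14.7843


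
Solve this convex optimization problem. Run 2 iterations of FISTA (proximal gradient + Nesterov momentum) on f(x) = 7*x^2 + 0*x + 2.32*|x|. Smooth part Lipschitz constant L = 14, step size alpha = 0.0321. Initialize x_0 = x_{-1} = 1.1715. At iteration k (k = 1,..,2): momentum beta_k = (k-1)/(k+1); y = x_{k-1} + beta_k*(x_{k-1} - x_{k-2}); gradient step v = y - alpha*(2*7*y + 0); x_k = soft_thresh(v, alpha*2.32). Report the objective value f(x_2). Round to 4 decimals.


FISTA on f(x) = 7*x^2 + 0*x + 2.32*|x|
L = 14, alpha = 0.0321
Iteration 1: beta = 0.0, y = 1.1715 + 0.0*(1.1715 - 1.1715) = 1.1715
  grad(y) = 16.401, v = y - alpha*grad = 0.645
  prox(v) = soft_thresh(0.645, 0.0745) = 0.5706
Iteration 2: beta = 0.3333, y = 0.5706 + 0.3333*(0.5706 - 1.1715) = 0.3702
  grad(y) = 5.1834, v = y - alpha*grad = 0.2039
  prox(v) = soft_thresh(0.2039, 0.0745) = 0.1294
f(x_2) = 7*0.1294^2 + 0*0.1294 + 2.32*|0.1294| = 0.4173


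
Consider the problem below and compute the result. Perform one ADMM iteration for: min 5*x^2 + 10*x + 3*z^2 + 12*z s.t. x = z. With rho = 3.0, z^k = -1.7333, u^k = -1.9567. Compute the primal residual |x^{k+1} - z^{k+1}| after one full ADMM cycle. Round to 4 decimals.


ADMM iteration with rho = 3.0, z^k = -1.7333, u^k = -1.9567
Step 1: x-update.
Minimize 5*x^2 + 10*x + (3.0/2)*(x + 1.7333 - 1.9567)^2
FOC: (2*5 + 3.0)*x = -10 + 3.0*(-1.7333 + 1.9567)
x^{k+1} = -0.7177
Step 2: z-update.
Minimize 3*z^2 + 12*z + (3.0/2)*(-0.7177 - z - 1.9567)^2
FOC: (2*3 + 3.0)*z = -12 + 3.0*(-0.7177 - 1.9567)
z^{k+1} = -2.2248
Step 3: u-update.
u^{k+1} = -1.9567 - 0.7177 + 2.2248 = -0.4496
Step 4: Primal residual = |-0.7177 + 2.2248| = 1.5071


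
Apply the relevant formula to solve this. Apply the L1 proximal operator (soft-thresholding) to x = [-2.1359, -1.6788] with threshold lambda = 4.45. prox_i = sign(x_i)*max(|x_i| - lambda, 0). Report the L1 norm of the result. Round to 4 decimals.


Soft-thresholding with lambda = 4.45:
prox(-2.1359) = sign(-2.1359)*max(|-2.1359| - 4.45, 0) = 0.0
prox(-1.6788) = sign(-1.6788)*max(|-1.6788| - 4.45, 0) = 0.0
prox(x) = [0.0, 0.0]
||prox(x)||_1 = 0.0 + 0.0 = 0.0


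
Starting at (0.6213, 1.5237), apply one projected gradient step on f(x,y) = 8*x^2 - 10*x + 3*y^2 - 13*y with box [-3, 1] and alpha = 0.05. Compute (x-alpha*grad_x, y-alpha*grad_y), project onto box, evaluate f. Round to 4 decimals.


Step 1: Compute gradient at (0.6213, 1.5237).
grad_x = 2*8*0.6213 - 10 = -0.0592
grad_y = 2*3*1.5237 - 13 = -3.8578
Step 2: Gradient step.
x_raw = 0.6213 - 0.05*-0.0592 = 0.6243
y_raw = 1.5237 - 0.05*-3.8578 = 1.7166
Step 3: Project onto [-3, 1].
x_proj = clip(0.6243) = 0.6243
y_proj = clip(1.7166) = 1.0
Step 4: Evaluate f.
f(0.6243, 1.0) = -13.125


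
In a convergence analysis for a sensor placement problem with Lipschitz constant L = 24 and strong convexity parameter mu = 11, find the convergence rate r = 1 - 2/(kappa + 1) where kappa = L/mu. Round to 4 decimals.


Step 1: Compute the condition number.
kappa = L/mu = 24/11 = 2.1818
Step 2: Compute the convergence rate.
r = 1 - 2/(kappa + 1) = 1 - 2*mu/(L + mu) = (L - mu)/(L + mu) = 13/35 = 0.3714


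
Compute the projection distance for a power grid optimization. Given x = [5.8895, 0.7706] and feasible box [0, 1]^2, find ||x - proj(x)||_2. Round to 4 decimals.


Project each component onto [0, 1].
clip(5.8895) = 1.0, clip(0.7706) = 0.7706
Projection = [1.0, 0.7706]
Squared diffs: [23.9072, 0.0]
Distance = sqrt(23.9072) = 4.8895


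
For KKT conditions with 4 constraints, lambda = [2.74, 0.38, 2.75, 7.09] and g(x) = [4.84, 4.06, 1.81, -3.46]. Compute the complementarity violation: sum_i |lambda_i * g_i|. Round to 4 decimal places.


KKT complementary slackness check:
lambda_1 * g_1 = 2.74 * 4.84 = 13.2616
lambda_2 * g_2 = 0.38 * 4.06 = 1.5428
lambda_3 * g_3 = 2.75 * 1.81 = 4.9775
lambda_4 * g_4 = 7.09 * -3.46 = -24.5314
Total violation = 13.2616 + 1.5428 + 4.9775 + 24.5314 = 44.3133


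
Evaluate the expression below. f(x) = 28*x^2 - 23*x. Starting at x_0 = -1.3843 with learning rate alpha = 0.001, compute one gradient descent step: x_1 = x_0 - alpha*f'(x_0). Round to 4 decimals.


We compute the gradient at x_0 and apply the update.
f'(x) = 56*x - 23
f'(-1.3843) = 56*-1.3843 - 23 = -100.5208
x_1 = -1.3843 - 0.001*-100.5208 = -1.2838


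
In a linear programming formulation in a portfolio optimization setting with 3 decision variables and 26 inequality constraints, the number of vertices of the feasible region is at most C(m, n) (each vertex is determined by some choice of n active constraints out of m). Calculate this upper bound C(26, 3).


Each vertex corresponds to some choice of n active constraints out of m, so the number of vertices is at most C(m, n) = m! / (n!(m-n)!).
m = 26, n = 3
Numerator: 26 * 25 * 24
Denominator: 3! = 6
C(26, 3) = 2600


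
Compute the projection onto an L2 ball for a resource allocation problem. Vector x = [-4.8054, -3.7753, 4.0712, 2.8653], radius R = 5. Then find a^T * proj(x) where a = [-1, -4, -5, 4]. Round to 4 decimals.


Step 1: Compute ||x|| (intermediates to 6 decimals).
||x|| = sqrt((-4.8054)^2 + (-3.7753)^2 + 4.0712^2 + 2.8653^2) = 7.882219
Step 2: Project.
Since ||x|| > R, scale = R/||x|| = 5/7.882219 = 0.634339, proj(x) = scale * x
proj(x) = [-3.048253, -2.39482, 2.582521, 1.817572]
Step 3: Dot product.
a^T * proj(x) = -1*(-3.048253) - 4*(-2.39482) - 5*2.582521 + 4*1.817572 = 6.9852


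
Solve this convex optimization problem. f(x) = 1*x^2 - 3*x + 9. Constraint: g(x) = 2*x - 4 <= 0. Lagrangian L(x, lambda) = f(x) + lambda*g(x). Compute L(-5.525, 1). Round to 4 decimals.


Step 1: Evaluate f(x).
f(-5.525) = 1*(-5.525)^2 - 3*(-5.525) + 9 = 56.1006
Step 2: Evaluate g(x).
g(-5.525) = 2*-5.525 - 4 = -15.05
Step 3: Compute Lagrangian.
L = 56.1006 + 1*-15.05 = 41.0506


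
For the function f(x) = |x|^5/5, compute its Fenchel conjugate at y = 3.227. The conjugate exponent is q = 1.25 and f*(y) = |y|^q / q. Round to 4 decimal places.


The conjugate exponent q satisfies 1/p + 1/q = 1.
p = 5, so q = 5/(5 - 1) = 1.25
|y|^q = 3.227^1.25 = 4.3251
f*(3.227) = 4.3251 / 1.25 = 3.4601


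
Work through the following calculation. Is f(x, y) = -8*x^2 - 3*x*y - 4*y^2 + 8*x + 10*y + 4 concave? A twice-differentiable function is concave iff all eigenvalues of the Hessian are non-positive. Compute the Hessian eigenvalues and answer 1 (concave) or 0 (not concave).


The Hessian of f(x,y) = -8*x^2 - 3*x*y - 4*y^2 + 8*x + 10*y + 4 is:
H = [[-16, -3], [-3, -8]]
Trace = -16 - 8 = -24
Determinant = -16*-8 - (-3)^2 = 119
Discriminant = (-24)^2 - 4*119 = 100.0
Eigenvalues: lambda_1 = -17.0, lambda_2 = -7.0
The function is concave.

1


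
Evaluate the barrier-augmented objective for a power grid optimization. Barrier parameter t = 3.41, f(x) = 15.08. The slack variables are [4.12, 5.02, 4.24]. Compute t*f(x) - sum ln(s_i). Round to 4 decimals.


Step 1: Compute log-barrier.
ln values: [1.4159, 1.6134, 1.4446]
phi = -(1.4159 + 1.6134 + 1.4446) = -4.4738
Step 2: Compute augmented objective.
t*f(x) = 3.41*15.08 = 51.4228
Total = 51.4228 - 4.4738 = 46.949


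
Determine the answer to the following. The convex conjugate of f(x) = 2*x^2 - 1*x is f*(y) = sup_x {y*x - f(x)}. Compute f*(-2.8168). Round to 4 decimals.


f*(y) = sup_x {y*x - a*x^2 - b*x} = sup_x {(y-b)*x - a*x^2}
FOC: (y - b) - 2a*x = 0 => x* = (y - b)/(2a)
x* = (-2.8168 + 1)/(2*2) = -0.4542
f*(-2.8168) = (y-b)^2/(4a) = (-2.8168 + 1)^2/(4*2)
= 3.3008/8 = 0.4126


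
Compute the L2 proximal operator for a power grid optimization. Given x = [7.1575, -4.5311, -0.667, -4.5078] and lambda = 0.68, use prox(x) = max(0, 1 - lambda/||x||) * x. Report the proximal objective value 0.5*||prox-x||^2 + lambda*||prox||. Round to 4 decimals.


Step 1: Compute ||x||.
||x|| = 9.619
Step 2: Compute scaling factor.
scale = max(0, 1 - 0.68/9.619) = 0.9293
Step 3: prox(x) = [6.6515, -4.2108, -0.6198, -4.1891]
||prox(x)|| = 8.939
Step 4: Proximal objective.
0.5*||prox-x||^2 = 0.2312
lambda*||prox|| = 6.0785
Total = 6.3097


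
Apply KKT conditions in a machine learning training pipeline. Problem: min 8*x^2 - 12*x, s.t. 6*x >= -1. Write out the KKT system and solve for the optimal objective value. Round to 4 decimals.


Step 1: Try lambda = 0 (constraint inactive).
Stationarity: 2*8*x - 12 = 0
x* = 12/(2*8) = 0.75
Check constraint: 6*0.75 = 4.5 >= -1 -- satisfied.
Step 2: Compute optimal value.
f(x*) = 8*0.75^2 - 12*0.75 = -4.5


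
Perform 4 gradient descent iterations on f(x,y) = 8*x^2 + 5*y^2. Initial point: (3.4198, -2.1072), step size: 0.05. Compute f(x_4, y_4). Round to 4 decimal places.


Gradient descent on f(x,y) = 8*x^2 + 5*y^2.
Starting point: (3.4198, -2.1072), alpha = 0.05
Step 1: grad_x = 2*8*3.4198 = 54.7168, grad_y = 2*5*-2.1072 = -21.072
  x_1 = 3.4198 - 0.05*54.7168 = 0.684
  y_1 = -2.1072 - 0.05*-21.072 = -1.0536
Step 2: grad_x = 2*8*0.684 = 10.9434, grad_y = 2*5*-1.0536 = -10.536
  x_2 = 0.684 - 0.05*10.9434 = 0.1368
  y_2 = -1.0536 - 0.05*-10.536 = -0.5268
Step 3: grad_x = 2*8*0.1368 = 2.1887, grad_y = 2*5*-0.5268 = -5.268
  x_3 = 0.1368 - 0.05*2.1887 = 0.0274
  y_3 = -0.5268 - 0.05*-5.268 = -0.2634
Step 4: grad_x = 2*8*0.0274 = 0.4377, grad_y = 2*5*-0.2634 = -2.634
  x_4 = 0.0274 - 0.05*0.4377 = 0.0055
  y_4 = -0.2634 - 0.05*-2.634 = -0.1317
f(0.0055, -0.1317) = 8*0.0055^2 + 5*(-0.1317)^2 = 0.087


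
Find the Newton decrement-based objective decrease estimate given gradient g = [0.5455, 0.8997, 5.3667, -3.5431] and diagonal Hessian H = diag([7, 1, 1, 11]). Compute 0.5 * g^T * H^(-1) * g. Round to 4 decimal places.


Step 1: H is diagonal, so H^(-1) * g = [0.0779, 0.8997, 5.3667, -0.3221].
Step 2: g^T H^(-1) g = sum_i g_i^2 / H_ii
  = (0.5455)^2/7 + (0.8997)^2/1 + (5.3667)^2/1 + (-3.5431)^2/11
  = 0.0425 + 0.8095 + 28.8015 + 1.1412 = 30.7947
Step 3: Objective decrease = 0.5 * g^T H^(-1) g = 15.3973


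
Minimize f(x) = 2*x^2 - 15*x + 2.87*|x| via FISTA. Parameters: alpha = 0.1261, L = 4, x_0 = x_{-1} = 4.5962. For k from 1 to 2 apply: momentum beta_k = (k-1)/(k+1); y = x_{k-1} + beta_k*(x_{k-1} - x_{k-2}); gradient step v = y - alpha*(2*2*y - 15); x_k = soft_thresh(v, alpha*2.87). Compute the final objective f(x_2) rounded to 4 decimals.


FISTA on f(x) = 2*x^2 - 15*x + 2.87*|x|
L = 4, alpha = 0.1261
Iteration 1: beta = 0.0, y = 4.5962 + 0.0*(4.5962 - 4.5962) = 4.5962
  grad(y) = 3.3848, v = y - alpha*grad = 4.1694
  prox(v) = soft_thresh(4.1694, 0.3619) = 3.8075
Iteration 2: beta = 0.3333, y = 3.8075 + 0.3333*(3.8075 - 4.5962) = 3.5446
  grad(y) = -0.8218, v = y - alpha*grad = 3.6482
  prox(v) = soft_thresh(3.6482, 0.3619) = 3.2863
f(x_2) = 2*3.2863^2 - 15*3.2863 + 2.87*|3.2863| = -18.2633


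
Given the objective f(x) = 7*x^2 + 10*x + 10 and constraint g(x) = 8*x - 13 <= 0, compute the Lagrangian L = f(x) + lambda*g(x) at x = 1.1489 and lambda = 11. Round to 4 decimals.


Step 1: Evaluate f(x).
f(1.1489) = 7*1.1489^2 + 10*1.1489 + 10 = 30.7288
Step 2: Evaluate g(x).
g(1.1489) = 8*1.1489 - 13 = -3.8088
Step 3: Compute Lagrangian.
L = 30.7288 + 11*-3.8088 = -11.168


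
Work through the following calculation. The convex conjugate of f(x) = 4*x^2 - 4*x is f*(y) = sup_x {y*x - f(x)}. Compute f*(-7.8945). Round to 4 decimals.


f*(y) = sup_x {y*x - a*x^2 - b*x} = sup_x {(y-b)*x - a*x^2}
FOC: (y - b) - 2a*x = 0 => x* = (y - b)/(2a)
x* = (-7.8945 + 4)/(2*4) = -0.4868
f*(-7.8945) = (y-b)^2/(4a) = (-7.8945 + 4)^2/(4*4)
= 15.1671/16 = 0.9479


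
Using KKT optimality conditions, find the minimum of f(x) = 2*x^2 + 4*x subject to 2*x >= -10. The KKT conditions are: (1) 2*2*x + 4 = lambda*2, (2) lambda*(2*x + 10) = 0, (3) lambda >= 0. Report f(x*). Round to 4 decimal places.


Step 1: Try lambda = 0 (constraint inactive).
Stationarity: 2*2*x + 4 = 0
x* = -4/(2*2) = -1.0
Check constraint: 2*-1.0 = -2.0 >= -10 -- satisfied.
Step 2: Compute optimal value.
f(x*) = 2*(-1.0)^2 + 4*(-1.0) = -2.0


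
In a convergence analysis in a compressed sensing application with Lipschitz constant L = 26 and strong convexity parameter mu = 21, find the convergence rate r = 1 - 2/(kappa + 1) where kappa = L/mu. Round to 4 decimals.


Step 1: Compute the condition number.
kappa = L/mu = 26/21 = 1.2381
Step 2: Compute the convergence rate.
r = 1 - 2/(kappa + 1) = 1 - 2*mu/(L + mu) = (L - mu)/(L + mu) = 5/47 = 0.1064


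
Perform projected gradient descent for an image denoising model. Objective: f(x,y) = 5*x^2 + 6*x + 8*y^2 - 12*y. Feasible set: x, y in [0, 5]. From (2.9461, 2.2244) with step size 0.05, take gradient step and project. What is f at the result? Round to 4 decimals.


Step 1: Compute gradient at (2.9461, 2.2244).
grad_x = 2*5*2.9461 + 6 = 35.461
grad_y = 2*8*2.2244 - 12 = 23.5904
Step 2: Gradient step.
x_raw = 2.9461 - 0.05*35.461 = 1.1731
y_raw = 2.2244 - 0.05*23.5904 = 1.0449
Step 3: Project onto [0, 5].
x_proj = clip(1.1731) = 1.1731
y_proj = clip(1.0449) = 1.0449
Step 4: Evaluate f.
f(1.1731, 1.0449) = 10.1142


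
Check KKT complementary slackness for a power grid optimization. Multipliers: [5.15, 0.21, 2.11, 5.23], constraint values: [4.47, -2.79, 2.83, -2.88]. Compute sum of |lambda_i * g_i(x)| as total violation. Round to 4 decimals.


KKT complementary slackness check:
lambda_1 * g_1 = 5.15 * 4.47 = 23.0205
lambda_2 * g_2 = 0.21 * -2.79 = -0.5859
lambda_3 * g_3 = 2.11 * 2.83 = 5.9713
lambda_4 * g_4 = 5.23 * -2.88 = -15.0624
Total violation = 23.0205 + 0.5859 + 5.9713 + 15.0624 = 44.6401


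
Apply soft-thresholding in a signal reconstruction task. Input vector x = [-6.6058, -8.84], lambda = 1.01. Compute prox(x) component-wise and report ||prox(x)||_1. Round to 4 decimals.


Soft-thresholding with lambda = 1.01:
prox(-6.6058) = sign(-6.6058)*max(|-6.6058| - 1.01, 0) = -5.5958
prox(-8.84) = sign(-8.84)*max(|-8.84| - 1.01, 0) = -7.83
prox(x) = [-5.5958, -7.83]
||prox(x)||_1 = 5.5958 + 7.83 = 13.4258


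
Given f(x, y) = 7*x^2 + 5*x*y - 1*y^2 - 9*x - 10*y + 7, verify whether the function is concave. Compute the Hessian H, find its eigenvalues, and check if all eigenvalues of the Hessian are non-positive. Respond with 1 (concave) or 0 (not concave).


The Hessian of f(x,y) = 7*x^2 + 5*x*y - 1*y^2 - 9*x - 10*y + 7 is:
H = [[14, 5], [5, -2]]
Trace = 14 - 2 = 12
Determinant = 14*-2 - (5)^2 = -53
Discriminant = (12)^2 - 4*-53 = 356.0
Eigenvalues: lambda_1 = -3.434, lambda_2 = 15.434
The function is not concave.

0


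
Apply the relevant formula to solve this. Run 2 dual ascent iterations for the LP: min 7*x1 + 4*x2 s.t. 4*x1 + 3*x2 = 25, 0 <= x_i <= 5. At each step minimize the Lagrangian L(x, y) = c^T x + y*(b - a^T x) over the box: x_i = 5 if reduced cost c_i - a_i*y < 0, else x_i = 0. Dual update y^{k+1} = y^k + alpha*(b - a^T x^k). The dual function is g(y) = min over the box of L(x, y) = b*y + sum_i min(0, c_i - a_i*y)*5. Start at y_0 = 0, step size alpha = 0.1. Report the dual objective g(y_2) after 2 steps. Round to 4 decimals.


Dual ascent for LP: min 7*x1 + 4*x2, 4*x1 + 3*x2 = 25, 0 <= x_i <= 5
Step 1: y^k = 0.0, reduced costs: (7.0, 4.0)
  x^k = (0.0, 0.0), subgradient = b - a^T x = 25.0
  y^{k+1} = 0.0 + 0.1*25.0 = 2.5
Step 2: y^k = 2.5, reduced costs: (-3.0, -3.5)
  x^k = (5.0, 5.0), subgradient = b - a^T x = -10.0
  y^{k+1} = 2.5 + 0.1*-10.0 = 1.5
Dual objective at y_2 = 1.5: reduced costs (1.0, -0.5), box minimizer x = (0.0, 5.0)
g(y_2) = b*y + (c1 - a1*y)*x1 + (c2 - a2*y)*x2 = 25*1.5 + 1.0*0.0 + (-0.5)*5.0 = 37.5 + 0.0 - 2.5 = 35.0


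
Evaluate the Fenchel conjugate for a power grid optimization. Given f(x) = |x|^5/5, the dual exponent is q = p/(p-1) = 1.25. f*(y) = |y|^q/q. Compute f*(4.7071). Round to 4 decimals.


The conjugate exponent q satisfies 1/p + 1/q = 1.
p = 5, so q = 5/(5 - 1) = 1.25
|y|^q = 4.7071^1.25 = 6.9333
f*(4.7071) = 6.9333 / 1.25 = 5.5467


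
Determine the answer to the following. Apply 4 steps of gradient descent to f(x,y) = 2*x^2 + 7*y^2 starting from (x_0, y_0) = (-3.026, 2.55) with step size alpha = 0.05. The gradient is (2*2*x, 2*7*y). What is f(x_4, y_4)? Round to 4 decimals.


Gradient descent on f(x,y) = 2*x^2 + 7*y^2.
Starting point: (-3.026, 2.55), alpha = 0.05
Step 1: grad_x = 2*2*-3.026 = -12.104, grad_y = 2*7*2.55 = 35.7
  x_1 = -3.026 - 0.05*-12.104 = -2.4208
  y_1 = 2.55 - 0.05*35.7 = 0.765
Step 2: grad_x = 2*2*-2.4208 = -9.6832, grad_y = 2*7*0.765 = 10.71
  x_2 = -2.4208 - 0.05*-9.6832 = -1.9366
  y_2 = 0.765 - 0.05*10.71 = 0.2295
Step 3: grad_x = 2*2*-1.9366 = -7.7466, grad_y = 2*7*0.2295 = 3.213
  x_3 = -1.9366 - 0.05*-7.7466 = -1.5493
  y_3 = 0.2295 - 0.05*3.213 = 0.0689
Step 4: grad_x = 2*2*-1.5493 = -6.1972, grad_y = 2*7*0.0689 = 0.9639
  x_4 = -1.5493 - 0.05*-6.1972 = -1.2394
  y_4 = 0.0689 - 0.05*0.9639 = 0.0207
f(-1.2394, 0.0207) = 2*(-1.2394)^2 + 7*0.0207^2 = 3.0755


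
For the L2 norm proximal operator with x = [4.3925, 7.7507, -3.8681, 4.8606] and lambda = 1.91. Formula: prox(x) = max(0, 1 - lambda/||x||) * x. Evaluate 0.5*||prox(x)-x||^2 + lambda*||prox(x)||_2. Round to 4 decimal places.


Step 1: Compute ||x||.
||x|| = 10.8607
Step 2: Compute scaling factor.
scale = max(0, 1 - 1.91/10.8607) = 0.8241
Step 3: prox(x) = [3.62, 6.3876, -3.1878, 4.0058]
||prox(x)|| = 8.9507
Step 4: Proximal objective.
0.5*||prox-x||^2 = 1.8241
lambda*||prox|| = 17.0958
Total = 18.9199


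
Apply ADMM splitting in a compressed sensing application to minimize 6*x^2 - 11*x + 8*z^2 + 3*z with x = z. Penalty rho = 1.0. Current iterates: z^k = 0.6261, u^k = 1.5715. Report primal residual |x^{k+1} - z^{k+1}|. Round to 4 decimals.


ADMM iteration with rho = 1.0, z^k = 0.6261, u^k = 1.5715
Step 1: x-update.
Minimize 6*x^2 - 11*x + (1.0/2)*(x - 0.6261 + 1.5715)^2
FOC: (2*6 + 1.0)*x = 11 + 1.0*(0.6261 - 1.5715)
x^{k+1} = 0.7734
Step 2: z-update.
Minimize 8*z^2 + 3*z + (1.0/2)*(0.7734 - z + 1.5715)^2
FOC: (2*8 + 1.0)*z = -3 + 1.0*(0.7734 + 1.5715)
z^{k+1} = -0.0385
Step 3: u-update.
u^{k+1} = 1.5715 + 0.7734 + 0.0385 = 2.3835
Step 4: Primal residual = |0.7734 + 0.0385| = 0.812


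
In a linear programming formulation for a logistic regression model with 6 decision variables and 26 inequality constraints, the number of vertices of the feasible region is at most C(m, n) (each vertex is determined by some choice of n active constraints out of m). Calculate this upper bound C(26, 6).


Each vertex corresponds to some choice of n active constraints out of m, so the number of vertices is at most C(m, n) = m! / (n!(m-n)!).
m = 26, n = 6
Numerator: 26 * 25 * 24 * 23 * 22 * 21
Denominator: 6! = 720
C(26, 6) = 230230


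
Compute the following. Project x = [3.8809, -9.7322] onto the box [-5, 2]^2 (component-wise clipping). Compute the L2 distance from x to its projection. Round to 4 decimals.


Project each component onto [-5, 2].
clip(3.8809) = 2.0, clip(-9.7322) = -5.0
Projection = [2.0, -5.0]
Squared diffs: [3.5378, 22.3937]
Distance = sqrt(25.9315) = 5.0923


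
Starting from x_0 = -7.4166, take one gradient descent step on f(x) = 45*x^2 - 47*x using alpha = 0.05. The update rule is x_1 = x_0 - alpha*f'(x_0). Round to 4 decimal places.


We compute the gradient at x_0 and apply the update.
f'(x) = 90*x - 47
f'(-7.4166) = 90*-7.4166 - 47 = -714.494
x_1 = -7.4166 - 0.05*-714.494 = 28.3081


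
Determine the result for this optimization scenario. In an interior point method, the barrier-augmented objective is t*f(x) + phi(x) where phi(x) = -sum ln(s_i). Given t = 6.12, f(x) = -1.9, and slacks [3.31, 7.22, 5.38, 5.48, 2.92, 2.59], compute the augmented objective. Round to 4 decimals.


Step 1: Compute log-barrier.
ln values: [1.1969, 1.9769, 1.6827, 1.7011, 1.0716, 0.9517]
phi = -(1.1969 + 1.9769 + 1.6827 + 1.7011 + 1.0716 + 0.9517) = -8.5808
Step 2: Compute augmented objective.
t*f(x) = 6.12*-1.9 = -11.628
Total = -11.628 - 8.5808 = -20.2088


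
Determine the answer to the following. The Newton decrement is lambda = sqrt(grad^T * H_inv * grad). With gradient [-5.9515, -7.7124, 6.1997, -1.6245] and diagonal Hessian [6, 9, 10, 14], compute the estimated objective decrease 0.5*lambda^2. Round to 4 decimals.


Step 1: H is diagonal, so H^(-1) * g = [-0.9919, -0.8569, 0.62, -0.116].
Step 2: g^T H^(-1) g = sum_i g_i^2 / H_ii
  = (-5.9515)^2/6 + (-7.7124)^2/9 + (6.1997)^2/10 + (-1.6245)^2/14
  = 5.9034 + 6.609 + 3.8436 + 0.1885 = 16.5445
Step 3: Objective decrease = 0.5 * g^T H^(-1) g = 8.2723


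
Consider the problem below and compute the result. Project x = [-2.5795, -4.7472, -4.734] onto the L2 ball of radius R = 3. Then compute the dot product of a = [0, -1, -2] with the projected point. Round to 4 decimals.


Step 1: Compute ||x|| (intermediates to 6 decimals).
||x|| = sqrt((-2.5795)^2 + (-4.7472)^2 + (-4.734)^2) = 7.183348
Step 2: Project.
Since ||x|| > R, scale = R/||x|| = 3/7.183348 = 0.417633, proj(x) = scale * x
proj(x) = [-1.077284, -1.982587, -1.977075]
Step 3: Dot product.
a^T * proj(x) = 0*(-1.077284) - 1*(-1.982587) - 2*(-1.977075) = 5.9367


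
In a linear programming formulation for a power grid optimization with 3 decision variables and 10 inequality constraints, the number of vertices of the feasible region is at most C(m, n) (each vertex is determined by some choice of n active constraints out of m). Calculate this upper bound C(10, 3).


Each vertex corresponds to some choice of n active constraints out of m, so the number of vertices is at most C(m, n) = m! / (n!(m-n)!).
m = 10, n = 3
Numerator: 10 * 9 * 8
Denominator: 3! = 6
C(10, 3) = 120
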